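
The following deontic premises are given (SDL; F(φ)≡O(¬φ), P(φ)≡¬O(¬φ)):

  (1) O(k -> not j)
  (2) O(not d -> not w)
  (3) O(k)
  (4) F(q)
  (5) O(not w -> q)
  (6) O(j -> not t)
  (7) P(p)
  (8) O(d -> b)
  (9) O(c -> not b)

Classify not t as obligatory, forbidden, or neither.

Neither

Premise 6 is O(j -> not t), but O(j) is not derivable from the premises, so it does not yield O(not t).
No premise or chain of K-axiom applications forces O(not t), and none forces O(t). So not t is neither obligatory nor forbidden under these norms.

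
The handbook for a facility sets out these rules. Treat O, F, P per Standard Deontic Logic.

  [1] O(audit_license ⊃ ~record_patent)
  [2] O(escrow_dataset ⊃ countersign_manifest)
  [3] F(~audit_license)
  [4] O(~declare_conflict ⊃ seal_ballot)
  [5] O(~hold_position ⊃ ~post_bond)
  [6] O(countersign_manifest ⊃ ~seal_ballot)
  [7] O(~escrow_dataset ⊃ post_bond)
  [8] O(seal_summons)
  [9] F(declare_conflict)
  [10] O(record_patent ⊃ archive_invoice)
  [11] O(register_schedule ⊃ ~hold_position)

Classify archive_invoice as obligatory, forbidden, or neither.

Neither

Premise 10 is O(record_patent ⊃ archive_invoice), but O(record_patent) is not derivable from the premises, so it does not yield O(archive_invoice).
No premise or chain of K-axiom applications forces O(archive_invoice), and none forces O(~archive_invoice). So archive_invoice is neither obligatory nor forbidden under these norms.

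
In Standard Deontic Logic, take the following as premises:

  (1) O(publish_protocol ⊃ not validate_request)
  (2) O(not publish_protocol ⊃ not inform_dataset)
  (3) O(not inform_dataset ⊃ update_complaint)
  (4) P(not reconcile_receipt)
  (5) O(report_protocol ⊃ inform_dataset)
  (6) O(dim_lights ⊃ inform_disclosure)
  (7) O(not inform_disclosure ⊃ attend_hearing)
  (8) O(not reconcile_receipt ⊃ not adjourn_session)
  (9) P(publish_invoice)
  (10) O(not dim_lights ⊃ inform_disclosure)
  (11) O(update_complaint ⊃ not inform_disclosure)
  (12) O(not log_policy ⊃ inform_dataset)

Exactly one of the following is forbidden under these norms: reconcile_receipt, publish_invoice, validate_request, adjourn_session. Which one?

validate_request

By case analysis on not dim_lights: premise 10 gives O(not dim_lights ⊃ inform_disclosure) and premise 6 gives O(dim_lights ⊃ inform_disclosure), so O(inform_disclosure) either way.
Premise 11, O(update_complaint ⊃ not inform_disclosure), contraposes to O(inform_disclosure ⊃ not update_complaint); with O(inform_disclosure) we get O(not update_complaint).
The contrapositive of premise 3 (O(not inform_dataset ⊃ update_complaint)) is O(not update_complaint ⊃ inform_dataset), and O(not update_complaint) is already established, so O(inform_dataset).
Premise 2 is O(not publish_protocol ⊃ not inform_dataset); contrapositively O(inform_dataset ⊃ publish_protocol). Since O(inform_dataset) holds, K gives O(publish_protocol).
With premise 1, O(publish_protocol ⊃ not validate_request), the K-axiom yields O(not validate_request).
So O(not validate_request) holds, i.e. validate_request is forbidden. None of the other listed options is forbidden under the premises.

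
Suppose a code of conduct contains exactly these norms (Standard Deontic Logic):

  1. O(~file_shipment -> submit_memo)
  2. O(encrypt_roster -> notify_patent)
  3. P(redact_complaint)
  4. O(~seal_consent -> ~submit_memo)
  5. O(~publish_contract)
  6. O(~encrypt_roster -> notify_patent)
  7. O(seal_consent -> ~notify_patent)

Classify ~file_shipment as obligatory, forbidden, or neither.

By case analysis on encrypt_roster: premise 2 gives O(encrypt_roster -> notify_patent) and premise 6 gives O(~encrypt_roster -> notify_patent), so O(notify_patent) either way.
Premise 7 is O(seal_consent -> ~notify_patent); contrapositively O(notify_patent -> ~seal_consent). Since O(notify_patent) holds, K gives O(~seal_consent).
From O(~seal_consent) and premise 4, O(~seal_consent -> ~submit_memo), we obtain O(~submit_memo).
Premise 1 is O(~file_shipment -> submit_memo); contrapositively O(~submit_memo -> file_shipment). Since O(~submit_memo) holds, K gives O(file_shipment).
Premises 3, 5 do not contribute to this derivation.
Thus O(file_shipment), which is F(~file_shipment): ~file_shipment is forbidden.

Forbidden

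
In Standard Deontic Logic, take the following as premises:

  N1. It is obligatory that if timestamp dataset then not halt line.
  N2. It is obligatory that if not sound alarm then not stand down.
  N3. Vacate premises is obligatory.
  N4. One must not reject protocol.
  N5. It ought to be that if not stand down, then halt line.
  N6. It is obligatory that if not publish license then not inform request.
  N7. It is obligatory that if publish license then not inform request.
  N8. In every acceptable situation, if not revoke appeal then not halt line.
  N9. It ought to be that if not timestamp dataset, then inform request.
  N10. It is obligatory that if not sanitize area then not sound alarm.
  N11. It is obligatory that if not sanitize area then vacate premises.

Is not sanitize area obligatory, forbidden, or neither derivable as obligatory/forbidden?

Forbidden

Premises 6 and 7 are O(¬publish_license → ¬inform_request) and O(publish_license → ¬inform_request); every ideal world satisfies ¬publish_license or publish_license, so in either case ¬inform_request holds — hence O(¬inform_request).
The contrapositive of premise 9 (O(¬timestamp_dataset → inform_request)) is O(¬inform_request → timestamp_dataset), and O(¬inform_request) is already established, so O(timestamp_dataset).
With premise 1, O(timestamp_dataset → ¬halt_line), the K-axiom yields O(¬halt_line).
Premise 5, O(¬stand_down → halt_line), contraposes to O(¬halt_line → stand_down); with O(¬halt_line) we get O(stand_down).
Premise 2 is O(¬sound_alarm → ¬stand_down); contrapositively O(stand_down → sound_alarm). Since O(stand_down) holds, K gives O(sound_alarm).
Premise 10, O(¬sanitize_area → ¬sound_alarm), contraposes to O(sound_alarm → sanitize_area); with O(sound_alarm) we get O(sanitize_area).
Premises 3, 4, 8, 11 do not contribute to this derivation.
Thus O(sanitize_area), which is F(¬sanitize_area): ¬sanitize_area is forbidden.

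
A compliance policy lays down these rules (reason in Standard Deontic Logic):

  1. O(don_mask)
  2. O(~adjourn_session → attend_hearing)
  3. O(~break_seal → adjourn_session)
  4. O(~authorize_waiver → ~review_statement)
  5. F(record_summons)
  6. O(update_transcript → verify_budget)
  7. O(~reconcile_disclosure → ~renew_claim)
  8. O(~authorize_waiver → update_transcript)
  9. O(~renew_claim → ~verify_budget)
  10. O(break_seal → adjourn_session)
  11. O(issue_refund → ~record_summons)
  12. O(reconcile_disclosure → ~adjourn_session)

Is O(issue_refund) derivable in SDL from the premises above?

No

Premise 11 is O(issue_refund → ~record_summons); even if O(~record_summons) held, inferring O(issue_refund) would be affirming the consequent — invalid.
No other premise forces O(issue_refund). An ideal world satisfying every premise can still have issue_refund false, so O(issue_refund) is not derivable.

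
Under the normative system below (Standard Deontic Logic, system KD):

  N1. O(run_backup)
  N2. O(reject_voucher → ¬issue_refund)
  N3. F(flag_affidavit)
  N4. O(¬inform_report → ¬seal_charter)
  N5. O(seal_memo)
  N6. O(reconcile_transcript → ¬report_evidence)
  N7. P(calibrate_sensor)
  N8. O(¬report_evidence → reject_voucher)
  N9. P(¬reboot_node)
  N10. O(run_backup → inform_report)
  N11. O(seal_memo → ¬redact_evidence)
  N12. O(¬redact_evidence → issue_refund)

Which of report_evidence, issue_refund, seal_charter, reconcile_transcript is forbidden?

From premise 5 we have O(seal_memo).
With premise 11, O(seal_memo → ¬redact_evidence), the K-axiom yields O(¬redact_evidence).
Applying K to premise 12 (O(¬redact_evidence → issue_refund)) and O(¬redact_evidence) yields O(issue_refund).
Premise 2 is O(reject_voucher → ¬issue_refund); contrapositively O(issue_refund → ¬reject_voucher). Since O(issue_refund) holds, K gives O(¬reject_voucher).
The contrapositive of premise 8 (O(¬report_evidence → reject_voucher)) is O(¬reject_voucher → report_evidence), and O(¬reject_voucher) is already established, so O(report_evidence).
Premise 6, O(reconcile_transcript → ¬report_evidence), contraposes to O(report_evidence → ¬reconcile_transcript); with O(report_evidence) we get O(¬reconcile_transcript).
So O(¬reconcile_transcript) holds, i.e. reconcile_transcript is forbidden. None of the other listed options is forbidden under the premises.

reconcile_transcript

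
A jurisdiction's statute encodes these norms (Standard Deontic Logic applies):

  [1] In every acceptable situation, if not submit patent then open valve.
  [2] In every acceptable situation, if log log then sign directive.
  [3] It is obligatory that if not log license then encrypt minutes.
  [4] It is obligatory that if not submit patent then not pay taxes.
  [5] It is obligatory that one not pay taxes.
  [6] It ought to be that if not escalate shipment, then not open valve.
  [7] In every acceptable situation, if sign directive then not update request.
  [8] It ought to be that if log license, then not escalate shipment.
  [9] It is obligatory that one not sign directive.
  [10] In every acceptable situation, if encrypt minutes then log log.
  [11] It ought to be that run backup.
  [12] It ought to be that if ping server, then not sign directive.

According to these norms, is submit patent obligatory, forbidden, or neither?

From premise 9 we have O(¬sign_directive).
Premise 2, O(log_log → sign_directive), contraposes to O(¬sign_directive → ¬log_log); with O(¬sign_directive) we get O(¬log_log).
The contrapositive of premise 10 (O(encrypt_minutes → log_log)) is O(¬log_log → ¬encrypt_minutes), and O(¬log_log) is already established, so O(¬encrypt_minutes).
Premise 3, O(¬log_license → encrypt_minutes), contraposes to O(¬encrypt_minutes → log_license); with O(¬encrypt_minutes) we get O(log_license).
From O(log_license) and premise 8, O(log_license → ¬escalate_shipment), we obtain O(¬escalate_shipment).
Applying K to premise 6 (O(¬escalate_shipment → ¬open_valve)) and O(¬escalate_shipment) yields O(¬open_valve).
The contrapositive of premise 1 (O(¬submit_patent → open_valve)) is O(¬open_valve → submit_patent), and O(¬open_valve) is already established, so O(submit_patent).
Premises 4, 5, 7, 11, 12 do not contribute to this derivation.
Hence submit_patent is obligatory.

Obligatory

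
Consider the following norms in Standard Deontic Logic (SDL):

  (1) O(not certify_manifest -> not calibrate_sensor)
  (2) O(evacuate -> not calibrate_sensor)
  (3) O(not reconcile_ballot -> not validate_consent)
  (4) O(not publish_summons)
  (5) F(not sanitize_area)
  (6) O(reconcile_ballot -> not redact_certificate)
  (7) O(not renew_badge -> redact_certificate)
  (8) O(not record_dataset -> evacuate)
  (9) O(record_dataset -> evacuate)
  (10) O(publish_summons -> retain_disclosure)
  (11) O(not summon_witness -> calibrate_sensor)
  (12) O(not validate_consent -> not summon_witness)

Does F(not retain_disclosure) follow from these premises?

No

Premise 10 is O(publish_summons -> retain_disclosure), but O(publish_summons) is not derivable from the premises, so it does not yield O(retain_disclosure).
No other premise forces O(retain_disclosure). An ideal world satisfying every premise can still have not retain_disclosure true, so F(not retain_disclosure) is not derivable.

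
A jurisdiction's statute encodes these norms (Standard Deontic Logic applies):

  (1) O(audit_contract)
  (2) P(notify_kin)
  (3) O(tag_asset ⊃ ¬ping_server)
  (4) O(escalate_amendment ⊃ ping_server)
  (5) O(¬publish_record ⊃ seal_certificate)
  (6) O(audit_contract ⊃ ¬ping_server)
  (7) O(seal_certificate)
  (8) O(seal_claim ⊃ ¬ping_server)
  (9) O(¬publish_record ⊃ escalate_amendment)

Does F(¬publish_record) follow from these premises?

Yes

Premise 1 states O(audit_contract) outright.
From O(audit_contract) and premise 6, O(audit_contract ⊃ ¬ping_server), we obtain O(¬ping_server).
Premise 4, O(escalate_amendment ⊃ ping_server), contraposes to O(¬ping_server ⊃ ¬escalate_amendment); with O(¬ping_server) we get O(¬escalate_amendment).
The contrapositive of premise 9 (O(¬publish_record ⊃ escalate_amendment)) is O(¬escalate_amendment ⊃ publish_record), and O(¬escalate_amendment) is already established, so O(publish_record).
Premises 2, 3, 5, 7, 8 do not contribute to this derivation.
So O(publish_record) holds, i.e. F(¬publish_record). The claim follows.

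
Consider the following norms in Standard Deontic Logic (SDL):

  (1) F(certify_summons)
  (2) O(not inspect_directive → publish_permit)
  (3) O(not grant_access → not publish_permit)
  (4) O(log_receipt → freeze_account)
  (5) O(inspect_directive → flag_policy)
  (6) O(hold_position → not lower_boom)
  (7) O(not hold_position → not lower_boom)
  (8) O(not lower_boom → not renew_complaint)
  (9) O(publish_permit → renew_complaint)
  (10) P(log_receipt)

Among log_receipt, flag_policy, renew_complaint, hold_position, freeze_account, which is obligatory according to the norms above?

By case analysis on hold_position: premise 6 gives O(hold_position → not lower_boom) and premise 7 gives O(not hold_position → not lower_boom), so O(not lower_boom) either way.
From O(not lower_boom) and premise 8, O(not lower_boom → not renew_complaint), we obtain O(not renew_complaint).
The contrapositive of premise 9 (O(publish_permit → renew_complaint)) is O(not renew_complaint → not publish_permit), and O(not renew_complaint) is already established, so O(not publish_permit).
Premise 2 is O(not inspect_directive → publish_permit); contrapositively O(not publish_permit → inspect_directive). Since O(not publish_permit) holds, K gives O(inspect_directive).
Premise 5 is O(inspect_directive → flag_policy); since O(inspect_directive), deontic closure gives O(flag_policy).
So O(flag_policy) holds — flag_policy is obligatory. None of the other listed options is made obligatory by any chain of premises.

flag_policy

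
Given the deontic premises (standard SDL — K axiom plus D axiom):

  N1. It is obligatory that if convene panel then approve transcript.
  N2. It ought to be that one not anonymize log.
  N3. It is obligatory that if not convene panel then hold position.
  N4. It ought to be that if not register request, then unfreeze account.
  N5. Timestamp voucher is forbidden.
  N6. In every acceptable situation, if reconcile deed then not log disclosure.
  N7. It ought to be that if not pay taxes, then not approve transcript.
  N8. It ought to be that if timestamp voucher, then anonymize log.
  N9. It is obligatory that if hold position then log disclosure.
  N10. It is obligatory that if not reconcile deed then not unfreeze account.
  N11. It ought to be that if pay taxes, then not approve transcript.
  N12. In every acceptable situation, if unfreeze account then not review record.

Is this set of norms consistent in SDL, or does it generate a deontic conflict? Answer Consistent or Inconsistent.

Consistent

Premise 8 is O(timestamp_voucher → anonymize_log), but O(timestamp_voucher) is not derivable from the premises, so it does not yield O(anonymize_log).
So O(anonymize_log) is not derivable, and the apparent clash with O(¬anonymize_log) does not arise.
A world satisfying every obligation exists (e.g. anonymize_log=false, approve_transcript=false, convene_panel=false, hold_position=true, log_disclosure=true, pay_taxes=false, reconcile_deed=false, register_request=true, review_record=false, timestamp_voucher=false, unfreeze_account=false); no atom is both obligatory and forbidden, so the set is consistent.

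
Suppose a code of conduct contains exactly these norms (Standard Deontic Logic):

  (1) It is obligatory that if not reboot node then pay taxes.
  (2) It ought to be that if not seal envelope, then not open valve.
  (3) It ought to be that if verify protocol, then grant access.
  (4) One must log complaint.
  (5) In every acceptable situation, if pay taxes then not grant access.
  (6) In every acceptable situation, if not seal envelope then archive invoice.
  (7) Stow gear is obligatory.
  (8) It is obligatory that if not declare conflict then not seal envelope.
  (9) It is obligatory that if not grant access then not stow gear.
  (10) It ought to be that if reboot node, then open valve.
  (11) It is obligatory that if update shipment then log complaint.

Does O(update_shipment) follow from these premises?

Premise 11 is O(update_shipment → log_complaint); even if O(log_complaint) held, inferring O(update_shipment) would be affirming the consequent — invalid.
No other premise forces O(update_shipment). An ideal world satisfying every premise can still have update_shipment false, so O(update_shipment) is not derivable.

No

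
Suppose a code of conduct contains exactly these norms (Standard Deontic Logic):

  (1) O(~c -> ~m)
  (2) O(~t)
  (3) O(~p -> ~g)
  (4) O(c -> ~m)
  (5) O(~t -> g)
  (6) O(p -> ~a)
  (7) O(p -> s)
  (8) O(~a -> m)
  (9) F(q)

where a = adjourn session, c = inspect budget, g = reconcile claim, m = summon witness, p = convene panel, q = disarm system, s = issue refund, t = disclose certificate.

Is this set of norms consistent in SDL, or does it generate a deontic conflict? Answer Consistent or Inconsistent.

Premises 1 and 4 are O(~c -> ~m) and O(c -> ~m); every ideal world satisfies ~c or c, so in either case ~m holds — hence O(~m).
The contrapositive of premise 8 (O(~a -> m)) is O(~m -> a), and O(~m) is already established, so O(a).
The contrapositive of premise 6 (O(p -> ~a)) is O(a -> ~p), and O(a) is already established, so O(~p).
With premise 3, O(~p -> ~g), the K-axiom yields O(~g).
The contrapositive of premise 5 (O(~t -> g)) is O(~g -> t), and O(~g) is already established, so O(t).
Yet premise 2 states O(~t).
We now have both O(t) and O(~t) — t is simultaneously obligatory and forbidden, violating the D-axiom.

Inconsistent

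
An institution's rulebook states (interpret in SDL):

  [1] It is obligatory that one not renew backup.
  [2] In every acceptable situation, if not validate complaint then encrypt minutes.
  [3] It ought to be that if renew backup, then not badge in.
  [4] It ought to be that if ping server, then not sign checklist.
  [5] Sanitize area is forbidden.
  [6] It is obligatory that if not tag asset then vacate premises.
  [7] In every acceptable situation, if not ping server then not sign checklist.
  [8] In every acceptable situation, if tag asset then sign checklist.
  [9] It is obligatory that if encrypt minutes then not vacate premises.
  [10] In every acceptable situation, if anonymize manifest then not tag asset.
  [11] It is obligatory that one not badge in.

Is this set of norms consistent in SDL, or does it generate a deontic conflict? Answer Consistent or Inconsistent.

Premise 3 is O(renew_backup → ¬badge_in); even if O(¬badge_in) held, inferring O(renew_backup) would be affirming the consequent — invalid.
So O(renew_backup) is not derivable, and the apparent clash with O(¬renew_backup) does not arise.
A world satisfying every obligation exists (e.g. anonymize_manifest=false, badge_in=false, encrypt_minutes=false, ping_server=false, renew_backup=false, sanitize_area=false, sign_checklist=false, tag_asset=false, vacate_premises=true, validate_complaint=true); no atom is both obligatory and forbidden, so the set is consistent.

Consistent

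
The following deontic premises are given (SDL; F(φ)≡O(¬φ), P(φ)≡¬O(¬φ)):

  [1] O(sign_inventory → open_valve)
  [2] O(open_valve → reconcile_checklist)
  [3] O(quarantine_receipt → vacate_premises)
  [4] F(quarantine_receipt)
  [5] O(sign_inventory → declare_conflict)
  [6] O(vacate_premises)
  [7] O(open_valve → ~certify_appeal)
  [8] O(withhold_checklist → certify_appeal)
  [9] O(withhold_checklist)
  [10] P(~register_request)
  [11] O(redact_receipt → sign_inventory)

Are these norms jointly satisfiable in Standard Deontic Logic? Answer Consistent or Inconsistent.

Premise 3 is O(quarantine_receipt → vacate_premises); even if O(vacate_premises) held, inferring O(quarantine_receipt) would be affirming the consequent — invalid.
So O(quarantine_receipt) is not derivable, and the apparent clash with O(~quarantine_receipt) does not arise.
A world satisfying every obligation exists (e.g. certify_appeal=true, declare_conflict=false, open_valve=false, quarantine_receipt=false, reconcile_checklist=false, redact_receipt=false, register_request=false, sign_inventory=false, vacate_premises=true, withhold_checklist=true); no atom is both obligatory and forbidden, so the set is consistent.

Consistent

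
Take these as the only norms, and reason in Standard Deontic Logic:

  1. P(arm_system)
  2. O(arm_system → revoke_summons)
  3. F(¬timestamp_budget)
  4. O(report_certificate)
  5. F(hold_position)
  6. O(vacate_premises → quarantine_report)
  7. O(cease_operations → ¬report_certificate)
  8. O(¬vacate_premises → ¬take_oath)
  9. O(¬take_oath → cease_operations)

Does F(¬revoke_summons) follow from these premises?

No

Premise 2 is O(arm_system → revoke_summons), but O(arm_system) is not derivable from the premises (the permission P(arm_system) asserts only ¬O(¬arm_system), not O(arm_system)), so it does not yield O(revoke_summons).
No other premise forces O(revoke_summons). An ideal world satisfying every premise can still have ¬revoke_summons true, so F(¬revoke_summons) is not derivable.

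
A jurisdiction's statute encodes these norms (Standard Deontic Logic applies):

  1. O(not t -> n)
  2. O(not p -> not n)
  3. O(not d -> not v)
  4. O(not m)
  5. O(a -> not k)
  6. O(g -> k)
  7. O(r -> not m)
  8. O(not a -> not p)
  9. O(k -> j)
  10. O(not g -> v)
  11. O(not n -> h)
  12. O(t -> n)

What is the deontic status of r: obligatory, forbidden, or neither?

Premise 7 is O(r -> not m); even if O(not m) held, inferring O(r) would be affirming the consequent — invalid.
No premise or chain of K-axiom applications forces O(r), and none forces O(not r). So r is neither obligatory nor forbidden under these norms.

Neither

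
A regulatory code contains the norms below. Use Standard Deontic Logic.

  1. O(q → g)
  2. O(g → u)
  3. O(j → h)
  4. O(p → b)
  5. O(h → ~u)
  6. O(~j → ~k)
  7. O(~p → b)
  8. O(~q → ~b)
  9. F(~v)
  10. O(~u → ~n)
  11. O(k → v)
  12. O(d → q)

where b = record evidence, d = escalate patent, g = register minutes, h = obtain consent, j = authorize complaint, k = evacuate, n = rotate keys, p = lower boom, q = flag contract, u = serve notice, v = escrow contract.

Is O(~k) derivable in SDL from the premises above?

By case analysis on ~p: premise 7 gives O(~p → b) and premise 4 gives O(p → b), so O(b) either way.
Premise 8, O(~q → ~b), contraposes to O(b → q); with O(b) we get O(q).
From O(q) and premise 1, O(q → g), we obtain O(g).
Applying K to premise 2 (O(g → u)) and O(g) yields O(u).
The contrapositive of premise 5 (O(h → ~u)) is O(u → ~h), and O(u) is already established, so O(~h).
The contrapositive of premise 3 (O(j → h)) is O(~h → ~j), and O(~h) is already established, so O(~j).
Applying K to premise 6 (O(~j → ~k)) and O(~j) yields O(~k).
Premises 9, 10, 11, 12 do not contribute to this derivation.
So O(~k) follows.

Yes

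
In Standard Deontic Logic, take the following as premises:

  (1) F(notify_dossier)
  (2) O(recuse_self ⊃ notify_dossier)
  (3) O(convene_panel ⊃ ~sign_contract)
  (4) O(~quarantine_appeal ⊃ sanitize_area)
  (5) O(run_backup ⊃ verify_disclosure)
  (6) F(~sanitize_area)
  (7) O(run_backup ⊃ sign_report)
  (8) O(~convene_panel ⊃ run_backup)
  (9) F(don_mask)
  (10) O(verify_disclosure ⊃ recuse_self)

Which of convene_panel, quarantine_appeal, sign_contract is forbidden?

Premise 1, F(notify_dossier), is equivalent to O(~notify_dossier).
The contrapositive of premise 2 (O(recuse_self ⊃ notify_dossier)) is O(~notify_dossier ⊃ ~recuse_self), and O(~notify_dossier) is already established, so O(~recuse_self).
The contrapositive of premise 10 (O(verify_disclosure ⊃ recuse_self)) is O(~recuse_self ⊃ ~verify_disclosure), and O(~recuse_self) is already established, so O(~verify_disclosure).
Premise 5, O(run_backup ⊃ verify_disclosure), contraposes to O(~verify_disclosure ⊃ ~run_backup); with O(~verify_disclosure) we get O(~run_backup).
The contrapositive of premise 8 (O(~convene_panel ⊃ run_backup)) is O(~run_backup ⊃ convene_panel), and O(~run_backup) is already established, so O(convene_panel).
From O(convene_panel) and premise 3, O(convene_panel ⊃ ~sign_contract), we obtain O(~sign_contract).
So O(~sign_contract) holds, i.e. sign_contract is forbidden. None of the other listed options is forbidden under the premises.

sign_contract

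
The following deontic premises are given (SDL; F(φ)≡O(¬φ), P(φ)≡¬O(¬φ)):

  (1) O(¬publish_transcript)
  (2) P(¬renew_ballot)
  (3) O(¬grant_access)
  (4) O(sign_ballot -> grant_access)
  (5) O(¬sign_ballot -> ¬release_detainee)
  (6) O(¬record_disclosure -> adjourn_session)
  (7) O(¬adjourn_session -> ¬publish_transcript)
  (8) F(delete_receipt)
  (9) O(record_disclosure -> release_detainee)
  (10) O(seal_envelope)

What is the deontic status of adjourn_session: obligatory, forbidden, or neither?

Obligatory

From premise 3 we have O(¬grant_access).
Premise 4 is O(sign_ballot -> grant_access); contrapositively O(¬grant_access -> ¬sign_ballot). Since O(¬grant_access) holds, K gives O(¬sign_ballot).
Applying K to premise 5 (O(¬sign_ballot -> ¬release_detainee)) and O(¬sign_ballot) yields O(¬release_detainee).
The contrapositive of premise 9 (O(record_disclosure -> release_detainee)) is O(¬release_detainee -> ¬record_disclosure), and O(¬release_detainee) is already established, so O(¬record_disclosure).
From O(¬record_disclosure) and premise 6, O(¬record_disclosure -> adjourn_session), we obtain O(adjourn_session).
Premises 1, 2, 7, 8, 10 do not contribute to this derivation.
Hence adjourn_session is obligatory.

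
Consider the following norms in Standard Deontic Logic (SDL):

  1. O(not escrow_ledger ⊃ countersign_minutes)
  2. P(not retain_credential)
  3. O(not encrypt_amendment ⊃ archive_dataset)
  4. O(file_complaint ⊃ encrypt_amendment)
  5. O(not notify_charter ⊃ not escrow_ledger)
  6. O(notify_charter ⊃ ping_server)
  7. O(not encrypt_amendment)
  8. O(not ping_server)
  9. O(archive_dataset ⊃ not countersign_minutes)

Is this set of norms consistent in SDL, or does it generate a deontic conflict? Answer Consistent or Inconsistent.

Inconsistent

From premise 8 we have O(not ping_server).
Premise 6 is O(notify_charter ⊃ ping_server); contrapositively O(not ping_server ⊃ not notify_charter). Since O(not ping_server) holds, K gives O(not notify_charter).
Premise 5 is O(not notify_charter ⊃ not escrow_ledger); since O(not notify_charter), deontic closure gives O(not escrow_ledger).
From O(not escrow_ledger) and premise 1, O(not escrow_ledger ⊃ countersign_minutes), we obtain O(countersign_minutes).
Premise 9, O(archive_dataset ⊃ not countersign_minutes), contraposes to O(countersign_minutes ⊃ not archive_dataset); with O(countersign_minutes) we get O(not archive_dataset).
The contrapositive of premise 3 (O(not encrypt_amendment ⊃ archive_dataset)) is O(not archive_dataset ⊃ encrypt_amendment), and O(not archive_dataset) is already established, so O(encrypt_amendment).
But premise 7 directly asserts O(not encrypt_amendment).
We now have both O(encrypt_amendment) and O(not encrypt_amendment) — encrypt_amendment is simultaneously obligatory and forbidden, violating the D-axiom.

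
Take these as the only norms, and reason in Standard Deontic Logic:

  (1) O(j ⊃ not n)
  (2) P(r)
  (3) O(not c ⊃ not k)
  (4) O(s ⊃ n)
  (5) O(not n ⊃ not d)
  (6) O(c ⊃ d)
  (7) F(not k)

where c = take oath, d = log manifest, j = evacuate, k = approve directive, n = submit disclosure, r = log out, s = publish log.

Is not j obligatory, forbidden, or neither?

Premise 7, F(not k), is equivalent to O(k).
The contrapositive of premise 3 (O(not c ⊃ not k)) is O(k ⊃ c), and O(k) is already established, so O(c).
With premise 6, O(c ⊃ d), the K-axiom yields O(d).
Premise 5 is O(not n ⊃ not d); contrapositively O(d ⊃ n). Since O(d) holds, K gives O(n).
Premise 1, O(j ⊃ not n), contraposes to O(n ⊃ not j); with O(n) we get O(not j).
Premises 2, 4 do not contribute to this derivation.
Hence not j is obligatory.

Obligatory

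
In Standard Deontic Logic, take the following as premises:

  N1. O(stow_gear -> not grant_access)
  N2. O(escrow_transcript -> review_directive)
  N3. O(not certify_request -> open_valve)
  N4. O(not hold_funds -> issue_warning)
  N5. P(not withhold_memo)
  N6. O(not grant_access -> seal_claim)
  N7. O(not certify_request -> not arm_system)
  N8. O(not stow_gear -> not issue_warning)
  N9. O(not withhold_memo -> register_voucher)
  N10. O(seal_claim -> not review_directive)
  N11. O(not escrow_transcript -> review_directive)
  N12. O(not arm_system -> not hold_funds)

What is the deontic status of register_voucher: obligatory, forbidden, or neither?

Neither

Premise 9 is O(not withhold_memo -> register_voucher), but O(not withhold_memo) is not derivable from the premises (the permission P(not withhold_memo) asserts only not O(withhold_memo), not O(not withhold_memo)), so it does not yield O(register_voucher).
No premise or chain of K-axiom applications forces O(register_voucher), and none forces O(not register_voucher). So register_voucher is neither obligatory nor forbidden under these norms.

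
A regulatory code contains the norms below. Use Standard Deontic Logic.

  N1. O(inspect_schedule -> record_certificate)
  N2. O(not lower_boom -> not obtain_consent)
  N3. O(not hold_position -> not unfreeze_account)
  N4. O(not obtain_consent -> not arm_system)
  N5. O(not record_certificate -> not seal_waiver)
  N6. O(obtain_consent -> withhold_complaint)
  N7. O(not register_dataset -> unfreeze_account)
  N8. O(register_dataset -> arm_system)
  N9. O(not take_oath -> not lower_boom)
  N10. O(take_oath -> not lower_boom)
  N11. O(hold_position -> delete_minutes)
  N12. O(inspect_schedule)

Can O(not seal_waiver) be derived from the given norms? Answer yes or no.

No

Premise 5 is O(not record_certificate -> not seal_waiver), but O(not record_certificate) is not derivable from the premises, so it does not yield O(not seal_waiver).
No other premise forces O(not seal_waiver). An ideal world satisfying every premise can still have not seal_waiver false, so O(not seal_waiver) is not derivable.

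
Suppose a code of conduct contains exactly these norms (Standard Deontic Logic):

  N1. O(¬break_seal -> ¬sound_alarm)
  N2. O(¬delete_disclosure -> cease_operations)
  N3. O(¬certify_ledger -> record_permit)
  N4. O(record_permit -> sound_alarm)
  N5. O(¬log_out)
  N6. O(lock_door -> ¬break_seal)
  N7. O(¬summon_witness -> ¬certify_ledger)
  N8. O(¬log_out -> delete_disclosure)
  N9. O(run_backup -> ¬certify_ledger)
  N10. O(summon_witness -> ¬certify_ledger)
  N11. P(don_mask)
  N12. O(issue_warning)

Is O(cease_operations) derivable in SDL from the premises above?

Premise 2 is O(¬delete_disclosure -> cease_operations), but O(¬delete_disclosure) is not derivable from the premises, so it does not yield O(cease_operations).
No other premise forces O(cease_operations). An ideal world satisfying every premise can still have cease_operations false, so O(cease_operations) is not derivable.

No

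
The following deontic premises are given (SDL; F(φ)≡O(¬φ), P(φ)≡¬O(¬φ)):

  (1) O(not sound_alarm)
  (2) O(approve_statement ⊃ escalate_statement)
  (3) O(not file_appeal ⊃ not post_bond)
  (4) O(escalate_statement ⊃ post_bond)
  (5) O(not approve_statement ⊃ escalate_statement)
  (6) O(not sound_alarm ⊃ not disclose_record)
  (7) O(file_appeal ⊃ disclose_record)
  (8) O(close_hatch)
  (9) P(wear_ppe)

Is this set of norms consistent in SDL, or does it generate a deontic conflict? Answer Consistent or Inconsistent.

Inconsistent

Premises 5 and 2 are O(not approve_statement ⊃ escalate_statement) and O(approve_statement ⊃ escalate_statement); every ideal world satisfies not approve_statement or approve_statement, so in either case escalate_statement holds — hence O(escalate_statement).
From O(escalate_statement) and premise 4, O(escalate_statement ⊃ post_bond), we obtain O(post_bond).
The contrapositive of premise 3 (O(not file_appeal ⊃ not post_bond)) is O(post_bond ⊃ file_appeal), and O(post_bond) is already established, so O(file_appeal).
Applying K to premise 7 (O(file_appeal ⊃ disclose_record)) and O(file_appeal) yields O(disclose_record).
Premise 6, O(not sound_alarm ⊃ not disclose_record), contraposes to O(disclose_record ⊃ sound_alarm); with O(disclose_record) we get O(sound_alarm).
However, premise 1 gives O(not sound_alarm).
We now have both O(sound_alarm) and O(not sound_alarm) — sound_alarm is simultaneously obligatory and forbidden, violating the D-axiom.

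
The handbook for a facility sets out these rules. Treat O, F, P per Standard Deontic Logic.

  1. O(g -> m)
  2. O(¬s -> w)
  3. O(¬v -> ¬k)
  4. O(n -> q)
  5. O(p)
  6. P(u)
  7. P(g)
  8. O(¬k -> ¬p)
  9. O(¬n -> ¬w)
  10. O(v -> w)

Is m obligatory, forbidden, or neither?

Premise 1 is O(g -> m), but O(g) is not derivable from the premises (the permission P(g) asserts only ¬O(¬g), not O(g)), so it does not yield O(m).
No premise or chain of K-axiom applications forces O(m), and none forces O(¬m). So m is neither obligatory nor forbidden under these norms.

Neither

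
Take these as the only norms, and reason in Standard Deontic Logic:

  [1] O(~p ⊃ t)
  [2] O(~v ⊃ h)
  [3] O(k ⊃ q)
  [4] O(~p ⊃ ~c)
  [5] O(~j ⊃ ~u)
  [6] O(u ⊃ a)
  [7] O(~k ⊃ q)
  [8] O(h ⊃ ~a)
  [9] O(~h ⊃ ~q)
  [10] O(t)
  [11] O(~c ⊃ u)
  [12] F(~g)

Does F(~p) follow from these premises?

Yes

By case analysis on k: premise 3 gives O(k ⊃ q) and premise 7 gives O(~k ⊃ q), so O(q) either way.
Premise 9, O(~h ⊃ ~q), contraposes to O(q ⊃ h); with O(q) we get O(h).
With premise 8, O(h ⊃ ~a), the K-axiom yields O(~a).
Premise 6 is O(u ⊃ a); contrapositively O(~a ⊃ ~u). Since O(~a) holds, K gives O(~u).
The contrapositive of premise 11 (O(~c ⊃ u)) is O(~u ⊃ c), and O(~u) is already established, so O(c).
Premise 4 is O(~p ⊃ ~c); contrapositively O(c ⊃ p). Since O(c) holds, K gives O(p).
Premises 1, 2, 5, 10, 12 do not contribute to this derivation.
So O(p) holds, i.e. F(~p). The claim follows.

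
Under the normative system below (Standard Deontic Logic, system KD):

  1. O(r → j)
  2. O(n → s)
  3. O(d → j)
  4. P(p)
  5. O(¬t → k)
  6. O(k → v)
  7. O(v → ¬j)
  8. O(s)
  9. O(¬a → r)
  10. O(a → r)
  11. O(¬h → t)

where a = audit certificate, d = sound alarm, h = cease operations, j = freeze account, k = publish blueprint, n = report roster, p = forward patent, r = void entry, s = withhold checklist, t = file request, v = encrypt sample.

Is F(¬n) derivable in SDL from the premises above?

No

Premise 2 is O(n → s); even if O(s) held, inferring O(n) would be affirming the consequent — invalid.
No other premise forces O(n). An ideal world satisfying every premise can still have ¬n true, so F(¬n) is not derivable.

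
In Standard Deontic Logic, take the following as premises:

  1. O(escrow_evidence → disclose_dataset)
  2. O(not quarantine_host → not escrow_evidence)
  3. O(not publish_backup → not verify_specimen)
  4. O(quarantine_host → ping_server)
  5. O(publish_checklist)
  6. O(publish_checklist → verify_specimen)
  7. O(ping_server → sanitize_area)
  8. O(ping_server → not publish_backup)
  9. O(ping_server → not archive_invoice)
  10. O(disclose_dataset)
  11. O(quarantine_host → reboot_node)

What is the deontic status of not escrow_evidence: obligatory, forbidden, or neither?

Obligatory

From premise 5 we have O(publish_checklist).
With premise 6, O(publish_checklist → verify_specimen), the K-axiom yields O(verify_specimen).
The contrapositive of premise 3 (O(not publish_backup → not verify_specimen)) is O(verify_specimen → publish_backup), and O(verify_specimen) is already established, so O(publish_backup).
The contrapositive of premise 8 (O(ping_server → not publish_backup)) is O(publish_backup → not ping_server), and O(publish_backup) is already established, so O(not ping_server).
Premise 4 is O(quarantine_host → ping_server); contrapositively O(not ping_server → not quarantine_host). Since O(not ping_server) holds, K gives O(not quarantine_host).
From O(not quarantine_host) and premise 2, O(not quarantine_host → not escrow_evidence), we obtain O(not escrow_evidence).
Premises 1, 7, 9, 10, 11 do not contribute to this derivation.
Hence not escrow_evidence is obligatory.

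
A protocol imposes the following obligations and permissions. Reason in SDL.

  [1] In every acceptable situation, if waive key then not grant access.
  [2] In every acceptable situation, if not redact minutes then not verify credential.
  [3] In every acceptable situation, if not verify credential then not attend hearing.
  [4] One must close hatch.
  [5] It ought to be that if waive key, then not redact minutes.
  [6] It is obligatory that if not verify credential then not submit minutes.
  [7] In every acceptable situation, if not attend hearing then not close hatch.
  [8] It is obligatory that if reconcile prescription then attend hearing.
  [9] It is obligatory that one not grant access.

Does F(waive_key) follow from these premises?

Yes

Premise 4 states O(close_hatch) outright.
Premise 7, O(¬attend_hearing → ¬close_hatch), contraposes to O(close_hatch → attend_hearing); with O(close_hatch) we get O(attend_hearing).
Premise 3, O(¬verify_credential → ¬attend_hearing), contraposes to O(attend_hearing → verify_credential); with O(attend_hearing) we get O(verify_credential).
Premise 2 is O(¬redact_minutes → ¬verify_credential); contrapositively O(verify_credential → redact_minutes). Since O(verify_credential) holds, K gives O(redact_minutes).
Premise 5, O(waive_key → ¬redact_minutes), contraposes to O(redact_minutes → ¬waive_key); with O(redact_minutes) we get O(¬waive_key).
Premises 1, 6, 8, 9 do not contribute to this derivation.
So O(¬waive_key) holds, i.e. F(waive_key). The claim follows.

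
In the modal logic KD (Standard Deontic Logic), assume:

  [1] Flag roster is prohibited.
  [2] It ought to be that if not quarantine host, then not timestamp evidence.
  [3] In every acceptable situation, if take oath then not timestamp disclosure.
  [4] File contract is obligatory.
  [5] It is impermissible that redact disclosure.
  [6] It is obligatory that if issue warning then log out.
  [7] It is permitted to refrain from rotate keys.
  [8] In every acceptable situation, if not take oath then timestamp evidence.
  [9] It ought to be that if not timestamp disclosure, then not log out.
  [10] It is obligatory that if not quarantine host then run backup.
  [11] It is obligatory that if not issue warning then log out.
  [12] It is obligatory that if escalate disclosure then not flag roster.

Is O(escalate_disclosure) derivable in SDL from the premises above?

No

Premise 12 is O(escalate_disclosure → ¬flag_roster); even if O(¬flag_roster) held, inferring O(escalate_disclosure) would be affirming the consequent — invalid.
No other premise forces O(escalate_disclosure). An ideal world satisfying every premise can still have escalate_disclosure false, so O(escalate_disclosure) is not derivable.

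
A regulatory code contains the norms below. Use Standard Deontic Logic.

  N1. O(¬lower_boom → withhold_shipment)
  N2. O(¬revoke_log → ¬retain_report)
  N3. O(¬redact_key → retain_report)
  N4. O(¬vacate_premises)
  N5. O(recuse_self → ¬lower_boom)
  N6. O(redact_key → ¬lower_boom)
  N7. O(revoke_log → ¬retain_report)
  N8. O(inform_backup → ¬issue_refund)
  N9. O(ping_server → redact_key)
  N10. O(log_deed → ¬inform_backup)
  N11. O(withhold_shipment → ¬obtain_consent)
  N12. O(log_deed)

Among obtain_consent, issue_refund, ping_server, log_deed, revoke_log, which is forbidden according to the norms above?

Premises 7 and 2 are O(revoke_log → ¬retain_report) and O(¬revoke_log → ¬retain_report); every ideal world satisfies revoke_log or ¬revoke_log, so in either case ¬retain_report holds — hence O(¬retain_report).
Premise 3 is O(¬redact_key → retain_report); contrapositively O(¬retain_report → redact_key). Since O(¬retain_report) holds, K gives O(redact_key).
With premise 6, O(redact_key → ¬lower_boom), the K-axiom yields O(¬lower_boom).
With premise 1, O(¬lower_boom → withhold_shipment), the K-axiom yields O(withhold_shipment).
With premise 11, O(withhold_shipment → ¬obtain_consent), the K-axiom yields O(¬obtain_consent).
So O(¬obtain_consent) holds, i.e. obtain_consent is forbidden. None of the other listed options is forbidden under the premises.

obtain_consent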